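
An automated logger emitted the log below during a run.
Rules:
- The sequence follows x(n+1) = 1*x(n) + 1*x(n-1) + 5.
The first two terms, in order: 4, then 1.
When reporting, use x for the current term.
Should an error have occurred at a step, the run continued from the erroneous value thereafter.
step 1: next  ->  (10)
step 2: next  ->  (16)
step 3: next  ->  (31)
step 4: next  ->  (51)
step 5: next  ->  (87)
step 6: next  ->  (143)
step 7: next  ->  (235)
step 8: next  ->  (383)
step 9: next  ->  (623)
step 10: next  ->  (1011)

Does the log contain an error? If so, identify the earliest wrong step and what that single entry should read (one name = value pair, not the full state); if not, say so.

step 4, x = 52

Step 1: x = 1*(1) + (1)*(4) + (5) = 10 — in agreement.
Step 2: x = 1*(10) + (1)*(1) + (5) = 16 — in agreement.
Step 3: x = 1*(16) + (1)*(10) + (5) = 31 — matches.
Step 4: x = 1*(31) + (1)*(16) + (5) = 52 — a discrepancy with the log.
The audit stops at step 4: the recorded entry is wrong and should be x = 52.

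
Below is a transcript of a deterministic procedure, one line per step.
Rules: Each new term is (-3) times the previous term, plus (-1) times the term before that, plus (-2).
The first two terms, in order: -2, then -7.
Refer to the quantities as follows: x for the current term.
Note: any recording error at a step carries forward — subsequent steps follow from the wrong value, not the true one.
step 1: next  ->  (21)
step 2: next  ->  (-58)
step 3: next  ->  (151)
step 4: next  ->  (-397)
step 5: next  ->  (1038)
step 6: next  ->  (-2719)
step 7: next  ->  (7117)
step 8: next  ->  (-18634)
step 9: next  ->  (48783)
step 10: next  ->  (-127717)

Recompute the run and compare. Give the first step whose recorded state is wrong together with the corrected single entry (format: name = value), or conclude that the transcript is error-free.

no error

1. x = -3*(-7) + (-1)*(-2) + (-2) = 21 (exactly as logged)
2. x = -3*(21) + (-1)*(-7) + (-2) = -58 (same as recorded)
3. x = -3*(-58) + (-1)*(21) + (-2) = 151 (in agreement)
4. x = -3*(151) + (-1)*(-58) + (-2) = -397 (consistent with the transcript)
5. x = -3*(-397) + (-1)*(151) + (-2) = 1038 (checks out)
6. x = -3*(1038) + (-1)*(-397) + (-2) = -2719 (confirmed correct)
7. x = -3*(-2719) + (-1)*(1038) + (-2) = 7117 (in agreement)
8. x = -3*(7117) + (-1)*(-2719) + (-2) = -18634 (checks out)
9. x = -3*(-18634) + (-1)*(7117) + (-2) = 48783 (confirmed correct)
10. x = -3*(48783) + (-1)*(-18634) + (-2) = -127717 (exactly as logged)
All entries verified; no error found.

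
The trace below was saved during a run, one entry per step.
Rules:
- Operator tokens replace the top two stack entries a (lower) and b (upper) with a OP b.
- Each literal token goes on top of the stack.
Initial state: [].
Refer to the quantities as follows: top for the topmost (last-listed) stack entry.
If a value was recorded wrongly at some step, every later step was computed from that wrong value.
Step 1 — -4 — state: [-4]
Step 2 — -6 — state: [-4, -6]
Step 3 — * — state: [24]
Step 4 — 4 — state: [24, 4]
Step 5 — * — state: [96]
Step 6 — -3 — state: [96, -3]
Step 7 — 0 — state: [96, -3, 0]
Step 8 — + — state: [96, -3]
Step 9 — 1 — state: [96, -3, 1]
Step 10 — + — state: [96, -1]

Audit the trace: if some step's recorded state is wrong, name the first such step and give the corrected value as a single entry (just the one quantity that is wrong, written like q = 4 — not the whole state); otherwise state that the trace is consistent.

step 10, top = -2

Step 1: push -4: top = -4 — checks out.
Step 2: push -6: top = -6 — confirmed correct.
Step 3: -4 * -6 = 24 — same as recorded.
Step 4: push 4: top = 4 — checks out.
Step 5: 24 * 4 = 96 — exactly as logged.
Step 6: push -3: top = -3 — exactly as logged.
Step 7: push 0: top = 0 — agrees with the trace.
Step 8: -3 + 0 = -3 — exactly as logged.
Step 9: push 1: top = 1 — consistent with the trace.
Step 10: -3 + 1 = -2 — first mismatch against the trace.
Step 10 is the first one off; corrected, top = -2.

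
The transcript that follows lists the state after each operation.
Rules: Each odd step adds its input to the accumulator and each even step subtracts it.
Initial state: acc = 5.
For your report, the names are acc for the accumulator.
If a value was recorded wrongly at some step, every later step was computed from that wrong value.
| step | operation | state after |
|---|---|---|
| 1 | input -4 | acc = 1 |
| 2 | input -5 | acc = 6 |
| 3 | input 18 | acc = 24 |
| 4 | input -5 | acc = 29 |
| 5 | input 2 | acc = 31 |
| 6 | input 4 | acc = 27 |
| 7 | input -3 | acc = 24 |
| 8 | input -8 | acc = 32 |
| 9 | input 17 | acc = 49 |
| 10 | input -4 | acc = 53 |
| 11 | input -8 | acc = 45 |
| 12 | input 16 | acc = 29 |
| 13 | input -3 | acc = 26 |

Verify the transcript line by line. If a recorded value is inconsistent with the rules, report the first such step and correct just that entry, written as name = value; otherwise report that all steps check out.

Recomputing the run from the initial state:
step 1: acc = 1
step 2: acc = 6
step 3: acc = 24
step 4: acc = 29
step 5: acc = 31
step 6: acc = 27
step 7: acc = 24
step 8: acc = 32
step 9: acc = 49
step 10: acc = 53
step 11: acc = 45
step 12: acc = 29
step 13: acc = 26
This matches the transcript at every step.

no error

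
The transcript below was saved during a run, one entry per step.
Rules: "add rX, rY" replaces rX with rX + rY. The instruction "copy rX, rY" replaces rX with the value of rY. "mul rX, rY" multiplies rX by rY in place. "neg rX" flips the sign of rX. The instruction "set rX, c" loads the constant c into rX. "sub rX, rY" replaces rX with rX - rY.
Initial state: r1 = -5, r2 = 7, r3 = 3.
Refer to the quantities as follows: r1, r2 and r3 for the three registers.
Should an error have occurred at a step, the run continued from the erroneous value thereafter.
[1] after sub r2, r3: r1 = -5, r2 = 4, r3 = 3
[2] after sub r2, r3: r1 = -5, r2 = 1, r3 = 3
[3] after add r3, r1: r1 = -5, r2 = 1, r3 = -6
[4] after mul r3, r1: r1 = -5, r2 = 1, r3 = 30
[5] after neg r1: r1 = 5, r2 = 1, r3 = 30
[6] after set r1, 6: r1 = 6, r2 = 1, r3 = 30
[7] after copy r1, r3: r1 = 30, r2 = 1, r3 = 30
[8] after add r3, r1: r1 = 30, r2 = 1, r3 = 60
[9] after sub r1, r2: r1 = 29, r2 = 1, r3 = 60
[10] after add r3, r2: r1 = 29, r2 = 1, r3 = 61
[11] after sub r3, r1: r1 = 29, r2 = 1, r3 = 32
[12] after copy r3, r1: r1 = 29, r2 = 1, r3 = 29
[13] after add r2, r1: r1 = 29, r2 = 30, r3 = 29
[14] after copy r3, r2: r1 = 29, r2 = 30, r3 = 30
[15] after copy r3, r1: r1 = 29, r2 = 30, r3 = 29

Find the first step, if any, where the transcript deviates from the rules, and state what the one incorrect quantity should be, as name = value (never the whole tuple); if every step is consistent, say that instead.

Recomputing the run from the initial state:
step 1: r1 = -5, r2 = 4, r3 = 3
step 2: r1 = -5, r2 = 1, r3 = 3
step 3: r1 = -5, r2 = 1, r3 = -2
step 4: r1 = -5, r2 = 1, r3 = 10
step 5: r1 = 5, r2 = 1, r3 = 10
step 6: r1 = 6, r2 = 1, r3 = 10
step 7: r1 = 10, r2 = 1, r3 = 10
step 8: r1 = 10, r2 = 1, r3 = 20
step 9: r1 = 9, r2 = 1, r3 = 20
step 10: r1 = 9, r2 = 1, r3 = 21
step 11: r1 = 9, r2 = 1, r3 = 12
step 12: r1 = 9, r2 = 1, r3 = 9
step 13: r1 = 9, r2 = 10, r3 = 9
step 14: r1 = 9, r2 = 10, r3 = 10
step 15: r1 = 9, r2 = 10, r3 = 9
The first disagreement with the transcript is at step 3, where the value should be r3 = -2.

step 3, r3 = -2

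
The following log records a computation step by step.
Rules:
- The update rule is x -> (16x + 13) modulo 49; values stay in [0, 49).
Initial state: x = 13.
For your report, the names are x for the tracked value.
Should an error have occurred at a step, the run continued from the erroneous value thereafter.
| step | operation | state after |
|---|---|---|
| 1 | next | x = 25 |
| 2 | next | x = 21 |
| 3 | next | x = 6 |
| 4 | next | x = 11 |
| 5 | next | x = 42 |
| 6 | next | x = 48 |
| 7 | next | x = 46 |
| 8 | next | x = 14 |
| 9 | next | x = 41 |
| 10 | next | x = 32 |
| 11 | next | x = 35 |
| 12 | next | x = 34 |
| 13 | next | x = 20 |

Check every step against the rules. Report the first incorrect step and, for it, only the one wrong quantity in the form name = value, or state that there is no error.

step 13, x = 18

Step 1: x = (16*13 + 13) mod 49 = 25 — agrees with the log.
Step 2: x = (16*25 + 13) mod 49 = 21 — verified.
Step 3: x = (16*21 + 13) mod 49 = 6 — checks out.
Step 4: x = (16*6 + 13) mod 49 = 11 — no discrepancy.
Step 5: x = (16*11 + 13) mod 49 = 42 — agrees with the log.
Step 6: x = (16*42 + 13) mod 49 = 48 — in agreement.
Step 7: x = (16*48 + 13) mod 49 = 46 — exactly as logged.
Step 8: x = (16*46 + 13) mod 49 = 14 — agrees with the log.
Step 9: x = (16*14 + 13) mod 49 = 41 — in agreement.
Step 10: x = (16*41 + 13) mod 49 = 32 — no discrepancy.
Step 11: x = (16*32 + 13) mod 49 = 35 — matches.
Step 12: x = (16*35 + 13) mod 49 = 34 — in agreement.
Step 13: x = (16*34 + 13) mod 49 = 18 — this is not what the log shows.
Step 13 is the first one off; corrected, x = 18.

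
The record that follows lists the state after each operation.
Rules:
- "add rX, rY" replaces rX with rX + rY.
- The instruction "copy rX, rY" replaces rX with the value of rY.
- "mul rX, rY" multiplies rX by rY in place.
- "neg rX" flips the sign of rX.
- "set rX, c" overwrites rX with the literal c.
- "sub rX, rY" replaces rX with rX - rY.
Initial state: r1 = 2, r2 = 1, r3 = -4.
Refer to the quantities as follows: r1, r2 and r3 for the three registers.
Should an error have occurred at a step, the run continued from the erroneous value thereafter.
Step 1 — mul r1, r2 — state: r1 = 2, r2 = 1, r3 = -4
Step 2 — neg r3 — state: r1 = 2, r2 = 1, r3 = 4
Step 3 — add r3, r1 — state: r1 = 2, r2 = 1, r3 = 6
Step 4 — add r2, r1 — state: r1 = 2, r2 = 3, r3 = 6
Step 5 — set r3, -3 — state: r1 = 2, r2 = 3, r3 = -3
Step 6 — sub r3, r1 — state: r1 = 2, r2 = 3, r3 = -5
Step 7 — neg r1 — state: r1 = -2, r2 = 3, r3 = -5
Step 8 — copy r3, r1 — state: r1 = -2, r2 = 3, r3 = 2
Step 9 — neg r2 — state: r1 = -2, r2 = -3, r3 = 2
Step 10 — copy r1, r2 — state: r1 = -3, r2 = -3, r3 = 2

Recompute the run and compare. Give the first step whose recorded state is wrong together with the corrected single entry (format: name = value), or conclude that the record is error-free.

step 8, r3 = -2

1. r1 = 2 * 1 = 2 (consistent with the record)
2. r3 = -(-4) = 4 (confirmed correct)
3. r3 = 4 + 2 = 6 (same as recorded)
4. r2 = 1 + 2 = 3 (consistent with the record)
5. r3 = -3 (matches)
6. r3 = -3 - 2 = -5 (exactly as logged)
7. r1 = -(2) = -2 (in agreement)
8. r3 = -2 (the entry is off here)
So the first discrepancy is step 8, where the right value is r3 = -2.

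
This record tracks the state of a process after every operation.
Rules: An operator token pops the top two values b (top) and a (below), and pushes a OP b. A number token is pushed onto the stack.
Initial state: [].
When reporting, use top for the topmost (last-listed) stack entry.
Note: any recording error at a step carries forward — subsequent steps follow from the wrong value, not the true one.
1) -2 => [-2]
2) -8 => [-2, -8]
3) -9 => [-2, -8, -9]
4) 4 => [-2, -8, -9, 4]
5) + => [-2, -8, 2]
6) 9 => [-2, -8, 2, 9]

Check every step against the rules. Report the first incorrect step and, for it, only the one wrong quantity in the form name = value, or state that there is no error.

step 5, top = -5

Recomputing the run from the initial state:
step 1: [-2]
step 2: [-2, -8]
step 3: [-2, -8, -9]
step 4: [-2, -8, -9, 4]
step 5: [-2, -8, -5]
step 6: [-2, -8, -5, 9]
The first disagreement with the record is at step 5, where the value should be top = -5.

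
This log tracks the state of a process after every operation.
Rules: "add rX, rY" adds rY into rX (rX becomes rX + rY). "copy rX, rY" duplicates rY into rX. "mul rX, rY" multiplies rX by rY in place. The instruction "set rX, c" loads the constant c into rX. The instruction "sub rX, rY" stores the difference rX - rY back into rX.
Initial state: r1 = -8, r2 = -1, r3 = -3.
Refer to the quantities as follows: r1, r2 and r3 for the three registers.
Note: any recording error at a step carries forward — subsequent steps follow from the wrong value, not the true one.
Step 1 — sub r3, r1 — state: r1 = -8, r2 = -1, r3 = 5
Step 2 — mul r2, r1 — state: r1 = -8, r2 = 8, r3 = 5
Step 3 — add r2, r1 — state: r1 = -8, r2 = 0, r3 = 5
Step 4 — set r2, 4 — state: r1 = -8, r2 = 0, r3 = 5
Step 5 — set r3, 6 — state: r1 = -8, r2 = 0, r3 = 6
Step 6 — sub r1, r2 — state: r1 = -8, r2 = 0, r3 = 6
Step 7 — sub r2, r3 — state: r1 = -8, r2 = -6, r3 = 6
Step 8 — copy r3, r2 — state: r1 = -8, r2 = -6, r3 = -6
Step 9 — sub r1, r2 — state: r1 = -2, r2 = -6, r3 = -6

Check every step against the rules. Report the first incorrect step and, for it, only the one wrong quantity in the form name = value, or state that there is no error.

step 4, r2 = 4

Recomputing the run from the initial state:
step 1: r1 = -8, r2 = -1, r3 = 5
step 2: r1 = -8, r2 = 8, r3 = 5
step 3: r1 = -8, r2 = 0, r3 = 5
step 4: r1 = -8, r2 = 4, r3 = 5
step 5: r1 = -8, r2 = 4, r3 = 6
step 6: r1 = -12, r2 = 4, r3 = 6
step 7: r1 = -12, r2 = -2, r3 = 6
step 8: r1 = -12, r2 = -2, r3 = -2
step 9: r1 = -10, r2 = -2, r3 = -2
The first disagreement with the log is at step 4, where the value should be r2 = 4.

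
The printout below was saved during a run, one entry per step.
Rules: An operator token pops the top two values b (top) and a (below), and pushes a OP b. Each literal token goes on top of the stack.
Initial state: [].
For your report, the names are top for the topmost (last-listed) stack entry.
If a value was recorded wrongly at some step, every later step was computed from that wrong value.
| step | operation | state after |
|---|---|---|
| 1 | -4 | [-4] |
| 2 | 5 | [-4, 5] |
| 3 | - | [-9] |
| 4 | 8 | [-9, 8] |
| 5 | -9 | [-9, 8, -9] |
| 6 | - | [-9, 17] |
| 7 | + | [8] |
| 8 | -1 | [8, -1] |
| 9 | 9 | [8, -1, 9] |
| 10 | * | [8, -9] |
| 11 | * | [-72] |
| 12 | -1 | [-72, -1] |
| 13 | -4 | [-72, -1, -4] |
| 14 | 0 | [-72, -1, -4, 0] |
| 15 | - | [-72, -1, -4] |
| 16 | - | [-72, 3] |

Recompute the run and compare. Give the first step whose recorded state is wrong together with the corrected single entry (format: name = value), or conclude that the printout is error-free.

no error

step 1: push -4: top = -4 -> checks out
step 2: push 5: top = 5 -> no discrepancy
step 3: -4 - 5 = -9 -> matches
step 4: push 8: top = 8 -> in agreement
step 5: push -9: top = -9 -> same as recorded
step 6: 8 - -9 = 17 -> in agreement
step 7: -9 + 17 = 8 -> checks out
step 8: push -1: top = -1 -> matches
step 9: push 9: top = 9 -> verified
step 10: -1 * 9 = -9 -> agrees with the printout
step 11: 8 * -9 = -72 -> consistent with the printout
step 12: push -1: top = -1 -> confirmed correct
step 13: push -4: top = -4 -> checks out
step 14: push 0: top = 0 -> in agreement
step 15: -4 - 0 = -4 -> matches
step 16: -1 - -4 = 3 -> exactly as logged
All entries verified; no error found.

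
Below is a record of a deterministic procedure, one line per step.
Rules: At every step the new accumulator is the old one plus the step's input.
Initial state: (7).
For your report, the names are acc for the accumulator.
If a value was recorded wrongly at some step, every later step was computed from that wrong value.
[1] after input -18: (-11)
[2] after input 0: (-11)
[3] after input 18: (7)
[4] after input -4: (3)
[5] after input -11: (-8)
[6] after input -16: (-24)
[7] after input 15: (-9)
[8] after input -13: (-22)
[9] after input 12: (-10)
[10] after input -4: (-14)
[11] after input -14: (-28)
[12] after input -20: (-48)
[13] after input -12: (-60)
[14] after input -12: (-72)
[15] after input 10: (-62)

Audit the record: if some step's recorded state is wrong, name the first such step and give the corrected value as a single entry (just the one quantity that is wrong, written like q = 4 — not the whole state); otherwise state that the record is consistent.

no error

1. acc = 7 + -18 = -11 (agrees with the record)
2. acc = -11 + 0 = -11 (matches)
3. acc = -11 + 18 = 7 (matches)
4. acc = 7 + -4 = 3 (checks out)
5. acc = 3 + -11 = -8 (verified)
6. acc = -8 + -16 = -24 (confirmed correct)
7. acc = -24 + 15 = -9 (verified)
8. acc = -9 + -13 = -22 (same as recorded)
9. acc = -22 + 12 = -10 (matches)
10. acc = -10 + -4 = -14 (matches)
11. acc = -14 + -14 = -28 (no discrepancy)
12. acc = -28 + -20 = -48 (exactly as logged)
13. acc = -48 + -12 = -60 (checks out)
14. acc = -60 + -12 = -72 (matches)
15. acc = -72 + 10 = -62 (no discrepancy)
Nothing is out of place; the run is error-free.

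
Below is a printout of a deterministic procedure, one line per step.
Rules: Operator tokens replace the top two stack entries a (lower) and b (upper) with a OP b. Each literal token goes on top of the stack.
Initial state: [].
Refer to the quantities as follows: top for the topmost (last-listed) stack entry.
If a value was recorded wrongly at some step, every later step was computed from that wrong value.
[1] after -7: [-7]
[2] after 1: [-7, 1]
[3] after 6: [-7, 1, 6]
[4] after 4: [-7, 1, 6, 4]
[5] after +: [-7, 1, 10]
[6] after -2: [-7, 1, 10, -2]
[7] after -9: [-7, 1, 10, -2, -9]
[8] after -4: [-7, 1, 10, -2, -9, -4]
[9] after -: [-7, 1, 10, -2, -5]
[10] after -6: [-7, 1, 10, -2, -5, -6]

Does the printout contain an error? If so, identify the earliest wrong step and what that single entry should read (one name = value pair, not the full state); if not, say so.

1. push -7: top = -7 (confirmed correct)
2. push 1: top = 1 (consistent with the printout)
3. push 6: top = 6 (verified)
4. push 4: top = 4 (agrees with the printout)
5. 6 + 4 = 10 (checks out)
6. push -2: top = -2 (no discrepancy)
7. push -9: top = -9 (verified)
8. push -4: top = -4 (verified)
9. -9 - -4 = -5 (consistent with the printout)
10. push -6: top = -6 (verified)
The recomputation confirms every line.

no error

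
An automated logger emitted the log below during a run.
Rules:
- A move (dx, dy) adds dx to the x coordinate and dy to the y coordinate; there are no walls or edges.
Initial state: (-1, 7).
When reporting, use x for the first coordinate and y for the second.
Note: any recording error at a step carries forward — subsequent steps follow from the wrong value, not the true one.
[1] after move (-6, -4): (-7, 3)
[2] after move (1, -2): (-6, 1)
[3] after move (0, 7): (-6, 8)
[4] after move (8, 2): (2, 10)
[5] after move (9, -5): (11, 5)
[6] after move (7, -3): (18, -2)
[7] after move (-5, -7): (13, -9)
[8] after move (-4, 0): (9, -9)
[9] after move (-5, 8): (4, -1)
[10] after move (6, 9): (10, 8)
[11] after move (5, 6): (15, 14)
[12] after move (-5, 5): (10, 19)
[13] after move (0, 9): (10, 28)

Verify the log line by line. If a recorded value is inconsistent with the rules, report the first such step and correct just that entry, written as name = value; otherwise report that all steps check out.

step 6, y = 2

1. x = -1 + (-6) = -7, y = 7 + (-4) = 3 (verified)
2. x = -7 + (1) = -6, y = 3 + (-2) = 1 (no discrepancy)
3. x = -6 + (0) = -6, y = 1 + (7) = 8 (in agreement)
4. x = -6 + (8) = 2, y = 8 + (2) = 10 (confirmed correct)
5. x = 2 + (9) = 11, y = 10 + (-5) = 5 (same as recorded)
6. x = 11 + (7) = 18, y = 5 + (-3) = 2 (the entry is off here)
So the first discrepancy is step 6, where the right value is y = 2.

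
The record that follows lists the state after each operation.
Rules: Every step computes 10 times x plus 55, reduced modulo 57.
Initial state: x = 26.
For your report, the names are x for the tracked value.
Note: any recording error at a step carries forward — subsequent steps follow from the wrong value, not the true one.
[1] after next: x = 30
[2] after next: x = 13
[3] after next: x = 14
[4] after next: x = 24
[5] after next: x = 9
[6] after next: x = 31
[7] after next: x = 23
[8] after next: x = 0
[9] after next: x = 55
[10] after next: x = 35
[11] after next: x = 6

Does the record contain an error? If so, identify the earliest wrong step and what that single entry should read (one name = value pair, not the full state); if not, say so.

1. x = (10*26 + 55) mod 57 = 30 (in agreement)
2. x = (10*30 + 55) mod 57 = 13 (same as recorded)
3. x = (10*13 + 55) mod 57 = 14 (matches)
4. x = (10*14 + 55) mod 57 = 24 (verified)
5. x = (10*24 + 55) mod 57 = 10 (this is not what the record shows)
The earliest wrong entry is at step 5: it should read x = 10.

step 5, x = 10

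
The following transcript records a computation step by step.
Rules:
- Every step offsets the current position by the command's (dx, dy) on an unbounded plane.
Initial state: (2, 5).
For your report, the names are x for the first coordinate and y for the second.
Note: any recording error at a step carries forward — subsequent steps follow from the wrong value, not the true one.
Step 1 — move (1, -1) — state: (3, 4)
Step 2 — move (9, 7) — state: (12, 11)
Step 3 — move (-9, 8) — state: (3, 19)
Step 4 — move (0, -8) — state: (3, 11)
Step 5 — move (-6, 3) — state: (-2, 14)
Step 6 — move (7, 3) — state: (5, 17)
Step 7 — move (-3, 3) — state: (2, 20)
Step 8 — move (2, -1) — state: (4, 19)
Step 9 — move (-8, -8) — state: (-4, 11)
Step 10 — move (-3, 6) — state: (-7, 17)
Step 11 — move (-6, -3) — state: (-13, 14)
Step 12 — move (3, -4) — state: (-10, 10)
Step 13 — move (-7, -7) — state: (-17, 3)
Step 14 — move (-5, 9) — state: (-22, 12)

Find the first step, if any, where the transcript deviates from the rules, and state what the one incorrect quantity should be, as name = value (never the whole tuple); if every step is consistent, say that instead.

step 5, x = -3

1. x = 2 + (1) = 3, y = 5 + (-1) = 4 (no discrepancy)
2. x = 3 + (9) = 12, y = 4 + (7) = 11 (exactly as logged)
3. x = 12 + (-9) = 3, y = 11 + (8) = 19 (same as recorded)
4. x = 3 + (0) = 3, y = 19 + (-8) = 11 (no discrepancy)
5. x = 3 + (-6) = -3, y = 11 + (3) = 14 (the recorded entry deviates here)
The earliest wrong entry is at step 5: it should read x = -3.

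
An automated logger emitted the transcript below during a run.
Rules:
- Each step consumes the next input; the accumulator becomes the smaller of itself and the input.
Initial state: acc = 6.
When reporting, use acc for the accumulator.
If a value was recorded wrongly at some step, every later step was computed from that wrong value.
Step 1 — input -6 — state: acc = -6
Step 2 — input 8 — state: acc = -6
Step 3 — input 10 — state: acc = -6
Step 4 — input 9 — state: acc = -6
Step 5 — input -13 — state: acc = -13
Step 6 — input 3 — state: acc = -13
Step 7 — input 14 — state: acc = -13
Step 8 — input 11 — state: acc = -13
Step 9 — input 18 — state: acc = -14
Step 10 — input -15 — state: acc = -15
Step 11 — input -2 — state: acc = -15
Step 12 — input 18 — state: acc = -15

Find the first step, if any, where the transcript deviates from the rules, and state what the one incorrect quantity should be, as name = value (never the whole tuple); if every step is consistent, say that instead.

Recomputing the run from the initial state:
step 1: acc = -6
step 2: acc = -6
step 3: acc = -6
step 4: acc = -6
step 5: acc = -13
step 6: acc = -13
step 7: acc = -13
step 8: acc = -13
step 9: acc = -13
step 10: acc = -15
step 11: acc = -15
step 12: acc = -15
The first disagreement with the transcript is at step 9, where the value should be acc = -13.

step 9, acc = -13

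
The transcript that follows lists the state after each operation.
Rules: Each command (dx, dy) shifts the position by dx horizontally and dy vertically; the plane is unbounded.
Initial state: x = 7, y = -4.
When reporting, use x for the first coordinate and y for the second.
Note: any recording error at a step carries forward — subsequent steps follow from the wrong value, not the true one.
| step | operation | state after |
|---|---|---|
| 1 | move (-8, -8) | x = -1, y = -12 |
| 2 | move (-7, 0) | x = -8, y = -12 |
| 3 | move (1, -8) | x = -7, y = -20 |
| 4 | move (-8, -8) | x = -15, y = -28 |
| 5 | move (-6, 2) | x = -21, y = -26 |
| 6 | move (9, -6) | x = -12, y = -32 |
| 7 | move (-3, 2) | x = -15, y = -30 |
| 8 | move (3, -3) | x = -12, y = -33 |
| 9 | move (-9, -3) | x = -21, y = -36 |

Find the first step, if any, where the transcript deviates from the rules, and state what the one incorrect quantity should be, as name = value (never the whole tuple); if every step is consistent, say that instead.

no error

Recomputing the run from the initial state:
step 1: x = -1, y = -12
step 2: x = -8, y = -12
step 3: x = -7, y = -20
step 4: x = -15, y = -28
step 5: x = -21, y = -26
step 6: x = -12, y = -32
step 7: x = -15, y = -30
step 8: x = -12, y = -33
step 9: x = -21, y = -36
This matches the transcript at every step.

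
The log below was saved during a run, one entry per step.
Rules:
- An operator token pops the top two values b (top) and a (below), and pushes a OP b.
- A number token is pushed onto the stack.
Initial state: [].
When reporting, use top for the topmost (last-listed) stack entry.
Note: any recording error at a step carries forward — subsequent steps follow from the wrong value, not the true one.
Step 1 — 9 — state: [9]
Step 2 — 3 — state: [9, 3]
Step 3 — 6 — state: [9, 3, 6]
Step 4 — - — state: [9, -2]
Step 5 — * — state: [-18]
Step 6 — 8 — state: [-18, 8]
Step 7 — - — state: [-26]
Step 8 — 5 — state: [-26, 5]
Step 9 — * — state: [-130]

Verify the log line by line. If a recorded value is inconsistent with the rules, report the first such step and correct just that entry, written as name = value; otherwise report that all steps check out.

Recomputing the run from the initial state:
step 1: [9]
step 2: [9, 3]
step 3: [9, 3, 6]
step 4: [9, -3]
step 5: [-27]
step 6: [-27, 8]
step 7: [-35]
step 8: [-35, 5]
step 9: [-175]
The first disagreement with the log is at step 4, where the value should be top = -3.

step 4, top = -3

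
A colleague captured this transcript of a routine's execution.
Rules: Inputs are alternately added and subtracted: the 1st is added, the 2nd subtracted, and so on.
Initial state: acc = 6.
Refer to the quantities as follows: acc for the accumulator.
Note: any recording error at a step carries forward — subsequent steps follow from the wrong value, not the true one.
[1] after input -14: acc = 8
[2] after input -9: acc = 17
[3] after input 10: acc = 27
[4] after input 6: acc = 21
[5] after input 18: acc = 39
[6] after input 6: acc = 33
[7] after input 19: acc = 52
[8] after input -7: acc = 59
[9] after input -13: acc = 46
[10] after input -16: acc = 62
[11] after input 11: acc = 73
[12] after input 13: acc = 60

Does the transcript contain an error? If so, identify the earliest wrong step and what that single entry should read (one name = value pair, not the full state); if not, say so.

step 1, acc = -8

step 1: acc = 6 + -14 = -8 -> not what was recorded
Conclusion: step 1 carries the first error; the entry should be acc = -8.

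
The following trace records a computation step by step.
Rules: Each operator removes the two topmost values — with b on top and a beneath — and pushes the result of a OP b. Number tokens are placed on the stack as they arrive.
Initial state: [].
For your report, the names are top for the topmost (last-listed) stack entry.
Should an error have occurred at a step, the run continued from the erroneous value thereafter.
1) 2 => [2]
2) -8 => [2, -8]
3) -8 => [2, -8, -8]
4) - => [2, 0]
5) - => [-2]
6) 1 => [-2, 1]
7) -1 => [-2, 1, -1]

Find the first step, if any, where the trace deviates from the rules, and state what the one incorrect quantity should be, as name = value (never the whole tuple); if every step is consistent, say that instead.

step 5, top = 2

Recomputing the run from the initial state:
step 1: [2]
step 2: [2, -8]
step 3: [2, -8, -8]
step 4: [2, 0]
step 5: [2]
step 6: [2, 1]
step 7: [2, 1, -1]
The first disagreement with the trace is at step 5, where the value should be top = 2.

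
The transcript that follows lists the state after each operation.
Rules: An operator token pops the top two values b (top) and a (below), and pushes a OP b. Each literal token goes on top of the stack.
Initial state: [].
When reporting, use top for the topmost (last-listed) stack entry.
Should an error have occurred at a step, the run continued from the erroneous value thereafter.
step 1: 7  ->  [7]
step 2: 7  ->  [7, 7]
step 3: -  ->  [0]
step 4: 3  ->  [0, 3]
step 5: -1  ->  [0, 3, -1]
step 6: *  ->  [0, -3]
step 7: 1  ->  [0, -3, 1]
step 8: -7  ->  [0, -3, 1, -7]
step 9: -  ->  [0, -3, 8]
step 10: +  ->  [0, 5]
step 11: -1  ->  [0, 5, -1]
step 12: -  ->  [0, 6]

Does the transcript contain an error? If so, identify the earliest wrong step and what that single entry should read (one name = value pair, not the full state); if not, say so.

no error

Step 1: push 7: top = 7 — verified.
Step 2: push 7: top = 7 — in agreement.
Step 3: 7 - 7 = 0 — checks out.
Step 4: push 3: top = 3 — in agreement.
Step 5: push -1: top = -1 — matches.
Step 6: 3 * -1 = -3 — verified.
Step 7: push 1: top = 1 — agrees with the transcript.
Step 8: push -7: top = -7 — no discrepancy.
Step 9: 1 - -7 = 8 — matches.
Step 10: -3 + 8 = 5 — in agreement.
Step 11: push -1: top = -1 — matches.
Step 12: 5 - -1 = 6 — agrees with the transcript.
All entries verified; no error found.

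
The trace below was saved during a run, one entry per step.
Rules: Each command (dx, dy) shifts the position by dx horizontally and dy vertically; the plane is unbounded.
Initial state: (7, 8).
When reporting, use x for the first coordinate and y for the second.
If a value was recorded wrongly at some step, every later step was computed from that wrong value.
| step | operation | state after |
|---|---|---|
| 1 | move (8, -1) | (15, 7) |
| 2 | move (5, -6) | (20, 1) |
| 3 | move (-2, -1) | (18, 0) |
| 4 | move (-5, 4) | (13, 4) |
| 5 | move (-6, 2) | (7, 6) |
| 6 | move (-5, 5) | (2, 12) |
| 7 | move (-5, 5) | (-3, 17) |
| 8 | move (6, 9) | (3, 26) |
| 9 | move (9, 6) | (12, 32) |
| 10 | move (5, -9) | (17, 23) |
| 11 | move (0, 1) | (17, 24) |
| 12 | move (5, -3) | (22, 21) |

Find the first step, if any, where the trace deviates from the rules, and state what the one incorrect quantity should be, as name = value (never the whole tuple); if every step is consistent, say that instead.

Recomputing the run from the initial state:
step 1: x = 15, y = 7
step 2: x = 20, y = 1
step 3: x = 18, y = 0
step 4: x = 13, y = 4
step 5: x = 7, y = 6
step 6: x = 2, y = 11
step 7: x = -3, y = 16
step 8: x = 3, y = 25
step 9: x = 12, y = 31
step 10: x = 17, y = 22
step 11: x = 17, y = 23
step 12: x = 22, y = 20
The first disagreement with the trace is at step 6, where the value should be y = 11.

step 6, y = 11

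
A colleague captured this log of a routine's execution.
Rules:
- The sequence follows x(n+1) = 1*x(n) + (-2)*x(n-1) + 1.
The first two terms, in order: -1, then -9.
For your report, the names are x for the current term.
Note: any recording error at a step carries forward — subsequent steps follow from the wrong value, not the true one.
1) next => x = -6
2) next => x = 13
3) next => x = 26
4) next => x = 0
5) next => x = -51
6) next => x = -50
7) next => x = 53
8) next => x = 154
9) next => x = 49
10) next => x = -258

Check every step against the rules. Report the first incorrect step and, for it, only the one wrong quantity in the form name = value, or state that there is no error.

step 1: x = 1*(-9) + (-2)*(-1) + (1) = -6 -> in agreement
step 2: x = 1*(-6) + (-2)*(-9) + (1) = 13 -> no discrepancy
step 3: x = 1*(13) + (-2)*(-6) + (1) = 26 -> confirmed correct
step 4: x = 1*(26) + (-2)*(13) + (1) = 1 -> the recorded entry deviates here
The earliest wrong entry is at step 4: it should read x = 1.

step 4, x = 1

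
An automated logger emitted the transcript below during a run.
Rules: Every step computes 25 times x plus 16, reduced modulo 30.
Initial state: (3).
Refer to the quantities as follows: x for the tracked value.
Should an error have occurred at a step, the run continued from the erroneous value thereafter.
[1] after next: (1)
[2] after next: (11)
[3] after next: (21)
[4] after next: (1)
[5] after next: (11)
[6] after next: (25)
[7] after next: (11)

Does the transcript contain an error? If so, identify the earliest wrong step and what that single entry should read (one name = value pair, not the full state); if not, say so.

step 6, x = 21

1. x = (25*3 + 16) mod 30 = 1 (checks out)
2. x = (25*1 + 16) mod 30 = 11 (consistent with the transcript)
3. x = (25*11 + 16) mod 30 = 21 (verified)
4. x = (25*21 + 16) mod 30 = 1 (matches)
5. x = (25*1 + 16) mod 30 = 11 (exactly as logged)
6. x = (25*11 + 16) mod 30 = 21 (first mismatch against the transcript)
The audit stops at step 6: the recorded entry is wrong and should be x = 21.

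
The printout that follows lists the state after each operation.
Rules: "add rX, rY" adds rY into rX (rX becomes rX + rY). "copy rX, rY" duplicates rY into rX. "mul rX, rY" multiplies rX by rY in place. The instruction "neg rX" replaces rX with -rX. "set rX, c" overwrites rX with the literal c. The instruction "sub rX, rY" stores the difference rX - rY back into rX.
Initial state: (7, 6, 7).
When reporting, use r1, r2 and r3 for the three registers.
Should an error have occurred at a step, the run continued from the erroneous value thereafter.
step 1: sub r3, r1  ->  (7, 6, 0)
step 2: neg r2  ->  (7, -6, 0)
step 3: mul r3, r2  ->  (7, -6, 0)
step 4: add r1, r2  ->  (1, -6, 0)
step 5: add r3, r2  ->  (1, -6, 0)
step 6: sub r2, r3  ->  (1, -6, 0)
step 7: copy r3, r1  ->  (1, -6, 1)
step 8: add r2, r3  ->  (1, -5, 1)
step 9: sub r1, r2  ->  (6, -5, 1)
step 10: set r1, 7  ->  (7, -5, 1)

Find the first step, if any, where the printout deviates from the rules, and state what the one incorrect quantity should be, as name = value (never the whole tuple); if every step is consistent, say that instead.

Recomputing the run from the initial state:
step 1: r1 = 7, r2 = 6, r3 = 0
step 2: r1 = 7, r2 = -6, r3 = 0
step 3: r1 = 7, r2 = -6, r3 = 0
step 4: r1 = 1, r2 = -6, r3 = 0
step 5: r1 = 1, r2 = -6, r3 = -6
step 6: r1 = 1, r2 = 0, r3 = -6
step 7: r1 = 1, r2 = 0, r3 = 1
step 8: r1 = 1, r2 = 1, r3 = 1
step 9: r1 = 0, r2 = 1, r3 = 1
step 10: r1 = 7, r2 = 1, r3 = 1
The first disagreement with the printout is at step 5, where the value should be r3 = -6.

step 5, r3 = -6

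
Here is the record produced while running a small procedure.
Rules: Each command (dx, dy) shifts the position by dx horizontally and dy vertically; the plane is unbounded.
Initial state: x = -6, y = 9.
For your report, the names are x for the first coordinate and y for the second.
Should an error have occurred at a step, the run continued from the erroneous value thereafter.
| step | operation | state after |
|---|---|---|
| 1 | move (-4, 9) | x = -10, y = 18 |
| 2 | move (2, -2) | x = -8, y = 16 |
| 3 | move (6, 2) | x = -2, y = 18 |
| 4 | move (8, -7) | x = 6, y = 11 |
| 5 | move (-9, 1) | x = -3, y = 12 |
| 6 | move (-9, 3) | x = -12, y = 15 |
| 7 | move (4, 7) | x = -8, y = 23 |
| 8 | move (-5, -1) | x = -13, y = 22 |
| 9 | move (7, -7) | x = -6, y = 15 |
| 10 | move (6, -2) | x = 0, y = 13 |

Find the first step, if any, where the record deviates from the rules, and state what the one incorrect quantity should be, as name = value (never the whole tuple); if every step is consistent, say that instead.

step 7, y = 22

Recomputing the run from the initial state:
step 1: x = -10, y = 18
step 2: x = -8, y = 16
step 3: x = -2, y = 18
step 4: x = 6, y = 11
step 5: x = -3, y = 12
step 6: x = -12, y = 15
step 7: x = -8, y = 22
step 8: x = -13, y = 21
step 9: x = -6, y = 14
step 10: x = 0, y = 12
The first disagreement with the record is at step 7, where the value should be y = 22.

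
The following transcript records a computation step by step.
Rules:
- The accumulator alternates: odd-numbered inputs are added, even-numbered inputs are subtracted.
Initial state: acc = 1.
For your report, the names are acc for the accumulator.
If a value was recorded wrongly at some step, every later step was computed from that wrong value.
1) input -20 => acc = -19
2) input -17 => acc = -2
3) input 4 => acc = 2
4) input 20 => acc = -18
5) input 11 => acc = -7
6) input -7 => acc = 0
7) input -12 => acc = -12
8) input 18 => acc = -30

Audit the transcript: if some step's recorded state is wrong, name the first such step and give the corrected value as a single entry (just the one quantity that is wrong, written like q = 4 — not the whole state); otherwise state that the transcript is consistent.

no error

1. acc = 1 + -20 = -19 (exactly as logged)
2. acc = -19 - -17 = -2 (verified)
3. acc = -2 + 4 = 2 (exactly as logged)
4. acc = 2 - 20 = -18 (confirmed correct)
5. acc = -18 + 11 = -7 (same as recorded)
6. acc = -7 - -7 = 0 (exactly as logged)
7. acc = 0 + -12 = -12 (consistent with the transcript)
8. acc = -12 - 18 = -30 (same as recorded)
No step deviates from the rules.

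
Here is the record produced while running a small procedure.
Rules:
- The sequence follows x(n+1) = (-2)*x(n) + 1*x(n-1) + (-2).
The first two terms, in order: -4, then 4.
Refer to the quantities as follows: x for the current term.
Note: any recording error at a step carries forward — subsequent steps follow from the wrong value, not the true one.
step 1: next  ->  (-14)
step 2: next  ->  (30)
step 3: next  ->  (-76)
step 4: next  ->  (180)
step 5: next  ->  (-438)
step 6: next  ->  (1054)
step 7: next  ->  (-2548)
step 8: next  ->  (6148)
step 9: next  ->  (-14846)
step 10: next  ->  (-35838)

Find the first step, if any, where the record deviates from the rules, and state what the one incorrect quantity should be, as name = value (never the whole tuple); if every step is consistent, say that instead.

1. x = -2*(4) + (1)*(-4) + (-2) = -14 (checks out)
2. x = -2*(-14) + (1)*(4) + (-2) = 30 (matches)
3. x = -2*(30) + (1)*(-14) + (-2) = -76 (consistent with the record)
4. x = -2*(-76) + (1)*(30) + (-2) = 180 (checks out)
5. x = -2*(180) + (1)*(-76) + (-2) = -438 (same as recorded)
6. x = -2*(-438) + (1)*(180) + (-2) = 1054 (no discrepancy)
7. x = -2*(1054) + (1)*(-438) + (-2) = -2548 (consistent with the record)
8. x = -2*(-2548) + (1)*(1054) + (-2) = 6148 (checks out)
9. x = -2*(6148) + (1)*(-2548) + (-2) = -14846 (same as recorded)
10. x = -2*(-14846) + (1)*(6148) + (-2) = 35838 (a discrepancy with the record)
That makes step 10 the first incorrect line — x = 35838 is what it should show.

step 10, x = 35838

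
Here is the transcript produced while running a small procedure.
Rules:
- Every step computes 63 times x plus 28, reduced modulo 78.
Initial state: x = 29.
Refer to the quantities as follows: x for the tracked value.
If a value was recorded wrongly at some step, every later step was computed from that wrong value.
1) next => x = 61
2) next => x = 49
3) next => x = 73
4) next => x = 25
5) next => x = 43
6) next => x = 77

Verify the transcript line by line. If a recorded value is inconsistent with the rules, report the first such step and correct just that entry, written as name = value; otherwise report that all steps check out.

step 1: x = (63*29 + 28) mod 78 = 61 -> in agreement
step 2: x = (63*61 + 28) mod 78 = 49 -> matches
step 3: x = (63*49 + 28) mod 78 = 73 -> exactly as logged
step 4: x = (63*73 + 28) mod 78 = 25 -> consistent with the transcript
step 5: x = (63*25 + 28) mod 78 = 43 -> consistent with the transcript
step 6: x = (63*43 + 28) mod 78 = 7 -> the recorded entry deviates here
First deviation found at step 6; the corrected entry is x = 7.

step 6, x = 7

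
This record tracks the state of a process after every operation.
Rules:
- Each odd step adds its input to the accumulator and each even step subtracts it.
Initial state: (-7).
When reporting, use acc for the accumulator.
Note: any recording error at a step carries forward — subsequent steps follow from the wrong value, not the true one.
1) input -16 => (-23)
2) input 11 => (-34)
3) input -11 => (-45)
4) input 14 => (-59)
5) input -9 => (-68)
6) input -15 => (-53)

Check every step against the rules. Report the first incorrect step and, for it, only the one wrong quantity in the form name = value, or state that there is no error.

no error

1. acc = -7 + -16 = -23 (verified)
2. acc = -23 - 11 = -34 (in agreement)
3. acc = -34 + -11 = -45 (same as recorded)
4. acc = -45 - 14 = -59 (matches)
5. acc = -59 + -9 = -68 (same as recorded)
6. acc = -68 - -15 = -53 (consistent with the record)
The recomputation confirms every line.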